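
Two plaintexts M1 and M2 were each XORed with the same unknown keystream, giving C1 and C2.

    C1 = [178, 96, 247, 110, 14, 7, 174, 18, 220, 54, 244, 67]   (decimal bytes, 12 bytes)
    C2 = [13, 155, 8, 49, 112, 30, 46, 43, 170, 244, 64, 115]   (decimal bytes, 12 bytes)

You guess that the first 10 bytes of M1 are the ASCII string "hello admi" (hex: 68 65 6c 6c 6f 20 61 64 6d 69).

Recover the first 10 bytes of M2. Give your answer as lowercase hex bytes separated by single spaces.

d7 9e 93 33 11 39 e1 5d 1b ab

First, C1 ⊕ C2 = (M1 ⊕ K) ⊕ (M2 ⊕ K) = M1 ⊕ M2, so the key drops out. Then M2 = (M1 ⊕ M2) ⊕ M1 over the first 10 bytes.
byte 0: (b2 xor 0d) xor 68 = bf xor 68 = d7
byte 1: (60 xor 9b) xor 65 = fb xor 65 = 9e
byte 2: (f7 xor 08) xor 6c = ff xor 6c = 93
byte 3: (6e xor 31) xor 6c = 5f xor 6c = 33
byte 4: (0e xor 70) xor 6f = 7e xor 6f = 11
byte 5: (07 xor 1e) xor 20 = 19 xor 20 = 39
byte 6: (ae xor 2e) xor 61 = 80 xor 61 = e1
byte 7: (12 xor 2b) xor 64 = 39 xor 64 = 5d
byte 8: (dc xor aa) xor 6d = 76 xor 6d = 1b
byte 9: (36 xor f4) xor 69 = c2 xor 69 = ab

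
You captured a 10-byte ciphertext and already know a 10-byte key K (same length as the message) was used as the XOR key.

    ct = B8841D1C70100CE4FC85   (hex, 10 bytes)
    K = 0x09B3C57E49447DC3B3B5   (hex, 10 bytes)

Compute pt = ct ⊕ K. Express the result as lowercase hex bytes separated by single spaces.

XOR is its own inverse, so applying the key byte-wise gives the result directly.
byte 0: b8 ⊕ 09 = b1
byte 1: 84 ⊕ b3 = 37
byte 2: 1d ⊕ c5 = d8
byte 3: 1c ⊕ 7e = 62
byte 4: 70 ⊕ 49 = 39
byte 5: 10 ⊕ 44 = 54
byte 6: 0c ⊕ 7d = 71
byte 7: e4 ⊕ c3 = 27
byte 8: fc ⊕ b3 = 4f
byte 9: 85 ⊕ b5 = 30

b1 37 d8 62 39 54 71 27 4f 30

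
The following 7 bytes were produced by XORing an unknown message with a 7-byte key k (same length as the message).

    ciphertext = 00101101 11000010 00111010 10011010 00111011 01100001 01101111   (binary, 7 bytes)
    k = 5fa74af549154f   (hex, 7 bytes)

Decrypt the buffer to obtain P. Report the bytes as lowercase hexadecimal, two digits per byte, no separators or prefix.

2d ^ 5f = 72
c2 ^ a7 = 65
3a ^ 4a = 70
9a ^ f5 = 6f
3b ^ 49 = 72
61 ^ 15 = 74
6f ^ 4f = 20

7265706f727420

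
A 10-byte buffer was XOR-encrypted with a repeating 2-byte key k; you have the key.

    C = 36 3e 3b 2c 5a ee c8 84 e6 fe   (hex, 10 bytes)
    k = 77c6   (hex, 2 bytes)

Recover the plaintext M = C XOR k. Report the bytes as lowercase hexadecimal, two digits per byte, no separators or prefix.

41f84cea2d28bf429138

The 2-byte key repeats, so the effective keystream is 77 c6 77 c6 77 c6 77 c6 77 c6.
byte 0: 36 XOR 77 = 41
byte 1: 3e XOR c6 = f8
byte 2: 3b XOR 77 = 4c
byte 3: 2c XOR c6 = ea
byte 4: 5a XOR 77 = 2d
byte 5: ee XOR c6 = 28
byte 6: c8 XOR 77 = bf
byte 7: 84 XOR c6 = 42
byte 8: e6 XOR 77 = 91
byte 9: fe XOR c6 = 38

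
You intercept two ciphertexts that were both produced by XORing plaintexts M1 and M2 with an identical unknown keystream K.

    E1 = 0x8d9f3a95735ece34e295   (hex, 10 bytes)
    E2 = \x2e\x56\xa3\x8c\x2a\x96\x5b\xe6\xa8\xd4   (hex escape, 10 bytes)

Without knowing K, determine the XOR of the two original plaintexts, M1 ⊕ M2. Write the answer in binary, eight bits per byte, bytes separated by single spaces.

E1 ⊕ E2 = (M1 ⊕ K) ⊕ (M2 ⊕ K) = M1 ⊕ M2 — the shared key cancels under XOR.
8d ^ 2e = a3
9f ^ 56 = c9
3a ^ a3 = 99
95 ^ 8c = 19
73 ^ 2a = 59
5e ^ 96 = c8
ce ^ 5b = 95
34 ^ e6 = d2
e2 ^ a8 = 4a
95 ^ d4 = 41

10100011 11001001 10011001 00011001 01011001 11001000 10010101 11010010 01001010 01000001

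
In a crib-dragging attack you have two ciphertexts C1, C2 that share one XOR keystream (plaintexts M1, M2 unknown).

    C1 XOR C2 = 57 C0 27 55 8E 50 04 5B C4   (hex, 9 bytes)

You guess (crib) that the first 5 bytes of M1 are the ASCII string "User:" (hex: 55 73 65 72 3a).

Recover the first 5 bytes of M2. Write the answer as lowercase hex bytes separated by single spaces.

02 b3 42 27 b4

Since C1 ⊕ C2 = M1 ⊕ M2, XORing with the guessed M1 bytes yields the corresponding M2 bytes: M2 = (C1 ⊕ C2) ⊕ M1.
57 XOR 55 = 02
c0 XOR 73 = b3
27 XOR 65 = 42
55 XOR 72 = 27
8e XOR 3a = b4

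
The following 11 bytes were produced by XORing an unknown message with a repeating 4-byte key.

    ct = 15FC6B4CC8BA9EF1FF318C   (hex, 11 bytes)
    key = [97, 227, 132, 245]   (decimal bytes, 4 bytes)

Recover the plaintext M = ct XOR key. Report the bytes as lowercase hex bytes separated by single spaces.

The 4-byte key repeats, so the effective keystream is 61 e3 84 f5 61 e3 84 f5 61 e3 84.
byte 0: 15 ⊕ 61 = 74
byte 1: fc ⊕ e3 = 1f
byte 2: 6b ⊕ 84 = ef
byte 3: 4c ⊕ f5 = b9
byte 4: c8 ⊕ 61 = a9
byte 5: ba ⊕ e3 = 59
byte 6: 9e ⊕ 84 = 1a
byte 7: f1 ⊕ f5 = 04
byte 8: ff ⊕ 61 = 9e
byte 9: 31 ⊕ e3 = d2
byte 10: 8c ⊕ 84 = 08

74 1f ef b9 a9 59 1a 04 9e d2 08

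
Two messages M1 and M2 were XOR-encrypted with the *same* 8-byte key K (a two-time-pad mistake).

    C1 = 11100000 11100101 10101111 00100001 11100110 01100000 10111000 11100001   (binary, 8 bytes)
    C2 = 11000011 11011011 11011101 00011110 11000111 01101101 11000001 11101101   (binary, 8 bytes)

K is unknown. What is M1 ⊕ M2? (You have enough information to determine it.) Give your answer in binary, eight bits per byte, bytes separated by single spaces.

00100011 00111110 01110010 00111111 00100001 00001101 01111001 00001100

C1 ⊕ C2 = (M1 ⊕ K) ⊕ (M2 ⊕ K) = M1 ⊕ M2 — the shared key cancels under XOR.
224 xor 195 =  35
229 xor 219 =  62
175 xor 221 = 114
 33 xor  30 =  63
230 xor 199 =  33
 96 xor 109 =  13
184 xor 193 = 121
225 xor 237 =  12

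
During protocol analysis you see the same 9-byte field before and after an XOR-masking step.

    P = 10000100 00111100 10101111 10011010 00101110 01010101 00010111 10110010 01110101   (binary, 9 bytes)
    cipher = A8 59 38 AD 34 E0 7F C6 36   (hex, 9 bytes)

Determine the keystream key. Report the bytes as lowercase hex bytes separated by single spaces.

Since cipher = P ⊕ key, XORing both sides with P gives key = P ⊕ cipher.
84 XOR a8 = 2c
3c XOR 59 = 65
af XOR 38 = 97
9a XOR ad = 37
2e XOR 34 = 1a
55 XOR e0 = b5
17 XOR 7f = 68
b2 XOR c6 = 74
75 XOR 36 = 43

2c 65 97 37 1a b5 68 74 43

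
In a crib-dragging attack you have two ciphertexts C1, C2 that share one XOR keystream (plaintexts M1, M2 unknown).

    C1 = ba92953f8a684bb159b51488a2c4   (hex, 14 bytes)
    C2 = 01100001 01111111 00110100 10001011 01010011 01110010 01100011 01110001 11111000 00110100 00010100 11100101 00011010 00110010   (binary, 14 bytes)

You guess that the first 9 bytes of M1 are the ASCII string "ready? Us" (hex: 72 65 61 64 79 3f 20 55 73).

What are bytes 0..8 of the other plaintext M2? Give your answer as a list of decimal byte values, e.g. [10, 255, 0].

First, C1 ⊕ C2 = (M1 ⊕ K) ⊕ (M2 ⊕ K) = M1 ⊕ M2, so the key drops out. Then M2 = (M1 ⊕ M2) ⊕ M1 over the first 9 bytes.
byte 0: (ba ⊕ 61) ⊕ 72 = db ⊕ 72 = a9
byte 1: (92 ⊕ 7f) ⊕ 65 = ed ⊕ 65 = 88
byte 2: (95 ⊕ 34) ⊕ 61 = a1 ⊕ 61 = c0
byte 3: (3f ⊕ 8b) ⊕ 64 = b4 ⊕ 64 = d0
byte 4: (8a ⊕ 53) ⊕ 79 = d9 ⊕ 79 = a0
byte 5: (68 ⊕ 72) ⊕ 3f = 1a ⊕ 3f = 25
byte 6: (4b ⊕ 63) ⊕ 20 = 28 ⊕ 20 = 08
byte 7: (b1 ⊕ 71) ⊕ 55 = c0 ⊕ 55 = 95
byte 8: (59 ⊕ f8) ⊕ 73 = a1 ⊕ 73 = d2

[169, 136, 192, 208, 160, 37, 8, 149, 210]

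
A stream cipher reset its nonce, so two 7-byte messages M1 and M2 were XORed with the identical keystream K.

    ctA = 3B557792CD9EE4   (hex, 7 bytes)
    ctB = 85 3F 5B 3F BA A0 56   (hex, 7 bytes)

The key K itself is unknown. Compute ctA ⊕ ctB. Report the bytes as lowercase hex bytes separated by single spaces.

be 6a 2c ad 77 3e b2

ctA ⊕ ctB = (M1 ⊕ K) ⊕ (M2 ⊕ K) = M1 ⊕ M2 — the shared key cancels under XOR.
byte 0: 3b XOR 85 = be
byte 1: 55 XOR 3f = 6a
byte 2: 77 XOR 5b = 2c
byte 3: 92 XOR 3f = ad
byte 4: cd XOR ba = 77
byte 5: 9e XOR a0 = 3e
byte 6: e4 XOR 56 = b2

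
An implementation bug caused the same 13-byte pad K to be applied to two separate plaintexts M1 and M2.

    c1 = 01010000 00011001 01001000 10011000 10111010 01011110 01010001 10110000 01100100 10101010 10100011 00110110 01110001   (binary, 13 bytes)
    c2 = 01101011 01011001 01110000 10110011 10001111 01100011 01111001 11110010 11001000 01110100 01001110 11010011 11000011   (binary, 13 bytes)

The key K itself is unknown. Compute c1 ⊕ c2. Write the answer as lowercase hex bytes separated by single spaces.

c1 ⊕ c2 = (M1 ⊕ K) ⊕ (M2 ⊕ K) = M1 ⊕ M2 — the shared key cancels under XOR.
50 xor 6b = 3b
19 xor 59 = 40
48 xor 70 = 38
98 xor b3 = 2b
ba xor 8f = 35
5e xor 63 = 3d
51 xor 79 = 28
b0 xor f2 = 42
64 xor c8 = ac
aa xor 74 = de
a3 xor 4e = ed
36 xor d3 = e5
71 xor c3 = b2

3b 40 38 2b 35 3d 28 42 ac de ed e5 b2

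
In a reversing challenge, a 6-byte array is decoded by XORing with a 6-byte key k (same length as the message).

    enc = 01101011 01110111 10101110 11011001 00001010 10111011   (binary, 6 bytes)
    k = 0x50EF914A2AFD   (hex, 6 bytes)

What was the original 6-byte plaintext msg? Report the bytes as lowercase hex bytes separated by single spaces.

3b 98 3f 93 20 46

XOR is its own inverse, so applying the key byte-wise gives the result directly.
6b ^ 50 = 3b
77 ^ ef = 98
ae ^ 91 = 3f
d9 ^ 4a = 93
0a ^ 2a = 20
bb ^ fd = 46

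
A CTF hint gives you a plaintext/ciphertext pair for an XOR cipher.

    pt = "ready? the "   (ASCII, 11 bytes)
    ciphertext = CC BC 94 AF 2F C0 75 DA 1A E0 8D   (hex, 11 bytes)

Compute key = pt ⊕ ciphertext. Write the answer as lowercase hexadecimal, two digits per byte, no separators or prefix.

bed9f5cb56ff55ae7285ad

Since ciphertext = pt ⊕ key, XORing both sides with pt gives key = pt ⊕ ciphertext.
byte 0: 114 xor 204 = 190
byte 1: 101 xor 188 = 217
byte 2:  97 xor 148 = 245
byte 3: 100 xor 175 = 203
byte 4: 121 xor  47 =  86
byte 5:  63 xor 192 = 255
byte 6:  32 xor 117 =  85
byte 7: 116 xor 218 = 174
byte 8: 104 xor  26 = 114
byte 9: 101 xor 224 = 133
byte 10:  32 xor 141 = 173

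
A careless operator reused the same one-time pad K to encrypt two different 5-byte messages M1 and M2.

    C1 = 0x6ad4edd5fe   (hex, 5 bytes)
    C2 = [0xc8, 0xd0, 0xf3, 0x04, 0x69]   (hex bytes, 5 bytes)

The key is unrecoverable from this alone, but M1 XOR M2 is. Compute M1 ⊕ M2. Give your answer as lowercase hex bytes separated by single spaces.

a2 04 1e d1 97

C1 ⊕ C2 = (M1 ⊕ K) ⊕ (M2 ⊕ K) = M1 ⊕ M2 — the shared key cancels under XOR.
byte 0: 106 xor 200 = 162
byte 1: 212 xor 208 =   4
byte 2: 237 xor 243 =  30
byte 3: 213 xor   4 = 209
byte 4: 254 xor 105 = 151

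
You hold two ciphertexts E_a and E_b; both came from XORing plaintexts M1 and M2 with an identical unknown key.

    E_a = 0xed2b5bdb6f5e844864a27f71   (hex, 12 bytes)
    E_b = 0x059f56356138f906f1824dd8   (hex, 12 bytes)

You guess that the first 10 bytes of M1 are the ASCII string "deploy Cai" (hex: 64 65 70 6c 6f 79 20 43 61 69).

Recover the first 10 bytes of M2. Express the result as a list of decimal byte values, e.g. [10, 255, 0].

[140, 209, 125, 130, 97, 31, 93, 13, 244, 73]

First, E_a ⊕ E_b = (M1 ⊕ K) ⊕ (M2 ⊕ K) = M1 ⊕ M2, so the key drops out. Then M2 = (M1 ⊕ M2) ⊕ M1 over the first 10 bytes.
byte 0: (ed ⊕ 05) ⊕ 64 = e8 ⊕ 64 = 8c
byte 1: (2b ⊕ 9f) ⊕ 65 = b4 ⊕ 65 = d1
byte 2: (5b ⊕ 56) ⊕ 70 = 0d ⊕ 70 = 7d
byte 3: (db ⊕ 35) ⊕ 6c = ee ⊕ 6c = 82
byte 4: (6f ⊕ 61) ⊕ 6f = 0e ⊕ 6f = 61
byte 5: (5e ⊕ 38) ⊕ 79 = 66 ⊕ 79 = 1f
byte 6: (84 ⊕ f9) ⊕ 20 = 7d ⊕ 20 = 5d
byte 7: (48 ⊕ 06) ⊕ 43 = 4e ⊕ 43 = 0d
byte 8: (64 ⊕ f1) ⊕ 61 = 95 ⊕ 61 = f4
byte 9: (a2 ⊕ 82) ⊕ 69 = 20 ⊕ 69 = 49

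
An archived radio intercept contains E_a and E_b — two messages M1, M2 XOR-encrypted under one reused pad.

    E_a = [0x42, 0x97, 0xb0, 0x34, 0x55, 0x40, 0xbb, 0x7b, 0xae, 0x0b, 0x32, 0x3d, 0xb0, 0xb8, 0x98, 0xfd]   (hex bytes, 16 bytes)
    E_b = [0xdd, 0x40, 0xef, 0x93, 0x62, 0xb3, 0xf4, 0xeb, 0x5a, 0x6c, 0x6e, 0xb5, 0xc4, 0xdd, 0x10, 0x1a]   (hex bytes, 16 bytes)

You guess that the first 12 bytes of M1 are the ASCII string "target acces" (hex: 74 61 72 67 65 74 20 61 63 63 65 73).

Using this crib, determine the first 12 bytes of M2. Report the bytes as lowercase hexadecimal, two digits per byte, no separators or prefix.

ebb62dc052876ff1970439fb

First, E_a ⊕ E_b = (M1 ⊕ K) ⊕ (M2 ⊕ K) = M1 ⊕ M2, so the key drops out. Then M2 = (M1 ⊕ M2) ⊕ M1 over the first 12 bytes.
byte 0: (42 ^ dd) ^ 74 = 9f ^ 74 = eb
byte 1: (97 ^ 40) ^ 61 = d7 ^ 61 = b6
byte 2: (b0 ^ ef) ^ 72 = 5f ^ 72 = 2d
byte 3: (34 ^ 93) ^ 67 = a7 ^ 67 = c0
byte 4: (55 ^ 62) ^ 65 = 37 ^ 65 = 52
byte 5: (40 ^ b3) ^ 74 = f3 ^ 74 = 87
byte 6: (bb ^ f4) ^ 20 = 4f ^ 20 = 6f
byte 7: (7b ^ eb) ^ 61 = 90 ^ 61 = f1
byte 8: (ae ^ 5a) ^ 63 = f4 ^ 63 = 97
byte 9: (0b ^ 6c) ^ 63 = 67 ^ 63 = 04
byte 10: (32 ^ 6e) ^ 65 = 5c ^ 65 = 39
byte 11: (3d ^ b5) ^ 73 = 88 ^ 73 = fb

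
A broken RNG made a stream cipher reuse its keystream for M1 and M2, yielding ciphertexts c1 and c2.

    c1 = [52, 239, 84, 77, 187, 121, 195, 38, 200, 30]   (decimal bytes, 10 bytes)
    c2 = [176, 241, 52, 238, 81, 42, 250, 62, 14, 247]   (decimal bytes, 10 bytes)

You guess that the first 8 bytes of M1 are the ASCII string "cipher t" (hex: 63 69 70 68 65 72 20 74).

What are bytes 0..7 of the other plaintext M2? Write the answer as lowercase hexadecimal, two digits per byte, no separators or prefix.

e77710cb8f21196c

First, c1 ⊕ c2 = (M1 ⊕ K) ⊕ (M2 ⊕ K) = M1 ⊕ M2, so the key drops out. Then M2 = (M1 ⊕ M2) ⊕ M1 over the first 8 bytes.
byte 0: (34 xor b0) xor 63 = 84 xor 63 = e7
byte 1: (ef xor f1) xor 69 = 1e xor 69 = 77
byte 2: (54 xor 34) xor 70 = 60 xor 70 = 10
byte 3: (4d xor ee) xor 68 = a3 xor 68 = cb
byte 4: (bb xor 51) xor 65 = ea xor 65 = 8f
byte 5: (79 xor 2a) xor 72 = 53 xor 72 = 21
byte 6: (c3 xor fa) xor 20 = 39 xor 20 = 19
byte 7: (26 xor 3e) xor 74 = 18 xor 74 = 6c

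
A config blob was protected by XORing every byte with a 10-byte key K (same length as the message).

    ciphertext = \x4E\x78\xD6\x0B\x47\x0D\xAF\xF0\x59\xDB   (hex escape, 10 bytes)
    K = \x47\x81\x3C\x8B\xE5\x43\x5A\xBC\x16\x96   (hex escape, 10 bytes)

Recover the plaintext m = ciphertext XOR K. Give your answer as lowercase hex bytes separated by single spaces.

09 f9 ea 80 a2 4e f5 4c 4f 4d

XOR is its own inverse, so applying the key byte-wise gives the result directly.
 78 xor  71 =   9
120 xor 129 = 249
214 xor  60 = 234
 11 xor 139 = 128
 71 xor 229 = 162
 13 xor  67 =  78
175 xor  90 = 245
240 xor 188 =  76
 89 xor  22 =  79
219 xor 150 =  77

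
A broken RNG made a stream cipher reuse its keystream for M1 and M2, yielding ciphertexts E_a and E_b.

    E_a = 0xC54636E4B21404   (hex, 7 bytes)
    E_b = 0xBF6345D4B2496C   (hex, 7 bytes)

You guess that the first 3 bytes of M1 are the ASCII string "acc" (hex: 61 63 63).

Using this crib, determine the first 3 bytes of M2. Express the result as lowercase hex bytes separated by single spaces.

1b 46 10

First, E_a ⊕ E_b = (M1 ⊕ K) ⊕ (M2 ⊕ K) = M1 ⊕ M2, so the key drops out. Then M2 = (M1 ⊕ M2) ⊕ M1 over the first 3 bytes.
byte 0: (c5 ^ bf) ^ 61 = 7a ^ 61 = 1b
byte 1: (46 ^ 63) ^ 63 = 25 ^ 63 = 46
byte 2: (36 ^ 45) ^ 63 = 73 ^ 63 = 10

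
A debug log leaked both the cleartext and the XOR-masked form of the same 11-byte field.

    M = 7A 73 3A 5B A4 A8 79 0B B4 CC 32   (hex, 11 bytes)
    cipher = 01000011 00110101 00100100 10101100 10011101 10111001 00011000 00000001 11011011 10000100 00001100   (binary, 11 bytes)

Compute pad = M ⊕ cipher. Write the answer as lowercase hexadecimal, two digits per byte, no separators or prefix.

39461ef73911610a6f483e

Since cipher = M ⊕ pad, XORing both sides with M gives pad = M ⊕ cipher.
byte 0: 01111010 ^ 01000011 = 00111001
byte 1: 01110011 ^ 00110101 = 01000110
byte 2: 00111010 ^ 00100100 = 00011110
byte 3: 01011011 ^ 10101100 = 11110111
byte 4: 10100100 ^ 10011101 = 00111001
byte 5: 10101000 ^ 10111001 = 00010001
byte 6: 01111001 ^ 00011000 = 01100001
byte 7: 00001011 ^ 00000001 = 00001010
byte 8: 10110100 ^ 11011011 = 01101111
byte 9: 11001100 ^ 10000100 = 01001000
byte 10: 00110010 ^ 00001100 = 00111110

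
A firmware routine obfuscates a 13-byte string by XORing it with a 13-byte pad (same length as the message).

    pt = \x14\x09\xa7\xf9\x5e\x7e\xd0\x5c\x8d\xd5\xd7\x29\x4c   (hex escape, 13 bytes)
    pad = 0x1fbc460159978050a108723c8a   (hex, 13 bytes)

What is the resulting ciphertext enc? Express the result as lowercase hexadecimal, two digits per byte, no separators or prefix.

0bb5e1f807e9500c2cdda515c6

byte 0: 14 ^ 1f = 0b
byte 1: 09 ^ bc = b5
byte 2: a7 ^ 46 = e1
byte 3: f9 ^ 01 = f8
byte 4: 5e ^ 59 = 07
byte 5: 7e ^ 97 = e9
byte 6: d0 ^ 80 = 50
byte 7: 5c ^ 50 = 0c
byte 8: 8d ^ a1 = 2c
byte 9: d5 ^ 08 = dd
byte 10: d7 ^ 72 = a5
byte 11: 29 ^ 3c = 15
byte 12: 4c ^ 8a = c6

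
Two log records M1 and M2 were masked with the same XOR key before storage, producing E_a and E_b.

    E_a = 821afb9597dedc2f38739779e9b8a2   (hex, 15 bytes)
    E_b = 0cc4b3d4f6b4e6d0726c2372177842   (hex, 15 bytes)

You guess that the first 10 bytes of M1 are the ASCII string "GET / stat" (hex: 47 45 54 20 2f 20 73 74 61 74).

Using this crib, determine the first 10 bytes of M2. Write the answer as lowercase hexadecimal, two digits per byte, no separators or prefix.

First, E_a ⊕ E_b = (M1 ⊕ K) ⊕ (M2 ⊕ K) = M1 ⊕ M2, so the key drops out. Then M2 = (M1 ⊕ M2) ⊕ M1 over the first 10 bytes.
byte 0: (82 ^ 0c) ^ 47 = 8e ^ 47 = c9
byte 1: (1a ^ c4) ^ 45 = de ^ 45 = 9b
byte 2: (fb ^ b3) ^ 54 = 48 ^ 54 = 1c
byte 3: (95 ^ d4) ^ 20 = 41 ^ 20 = 61
byte 4: (97 ^ f6) ^ 2f = 61 ^ 2f = 4e
byte 5: (de ^ b4) ^ 20 = 6a ^ 20 = 4a
byte 6: (dc ^ e6) ^ 73 = 3a ^ 73 = 49
byte 7: (2f ^ d0) ^ 74 = ff ^ 74 = 8b
byte 8: (38 ^ 72) ^ 61 = 4a ^ 61 = 2b
byte 9: (73 ^ 6c) ^ 74 = 1f ^ 74 = 6b

c99b1c614e4a498b2b6b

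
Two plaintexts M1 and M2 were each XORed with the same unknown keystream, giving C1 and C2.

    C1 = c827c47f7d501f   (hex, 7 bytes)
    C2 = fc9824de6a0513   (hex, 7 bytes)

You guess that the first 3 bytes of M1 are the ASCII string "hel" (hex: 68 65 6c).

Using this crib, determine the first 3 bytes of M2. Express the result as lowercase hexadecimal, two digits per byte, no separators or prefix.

First, C1 ⊕ C2 = (M1 ⊕ K) ⊕ (M2 ⊕ K) = M1 ⊕ M2, so the key drops out. Then M2 = (M1 ⊕ M2) ⊕ M1 over the first 3 bytes.
byte 0: (c8 ⊕ fc) ⊕ 68 = 34 ⊕ 68 = 5c
byte 1: (27 ⊕ 98) ⊕ 65 = bf ⊕ 65 = da
byte 2: (c4 ⊕ 24) ⊕ 6c = e0 ⊕ 6c = 8c

5cda8c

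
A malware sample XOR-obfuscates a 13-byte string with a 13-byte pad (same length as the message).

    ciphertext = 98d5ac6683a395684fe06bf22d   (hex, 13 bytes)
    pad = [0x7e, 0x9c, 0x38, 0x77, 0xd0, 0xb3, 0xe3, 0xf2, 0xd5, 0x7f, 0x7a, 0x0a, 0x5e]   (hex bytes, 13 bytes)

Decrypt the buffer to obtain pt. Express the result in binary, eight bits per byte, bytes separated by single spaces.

XOR is its own inverse, so applying the key byte-wise gives the result directly.
byte 0: 98 ⊕ 7e = e6
byte 1: d5 ⊕ 9c = 49
byte 2: ac ⊕ 38 = 94
byte 3: 66 ⊕ 77 = 11
byte 4: 83 ⊕ d0 = 53
byte 5: a3 ⊕ b3 = 10
byte 6: 95 ⊕ e3 = 76
byte 7: 68 ⊕ f2 = 9a
byte 8: 4f ⊕ d5 = 9a
byte 9: e0 ⊕ 7f = 9f
byte 10: 6b ⊕ 7a = 11
byte 11: f2 ⊕ 0a = f8
byte 12: 2d ⊕ 5e = 73

11100110 01001001 10010100 00010001 01010011 00010000 01110110 10011010 10011010 10011111 00010001 11111000 01110011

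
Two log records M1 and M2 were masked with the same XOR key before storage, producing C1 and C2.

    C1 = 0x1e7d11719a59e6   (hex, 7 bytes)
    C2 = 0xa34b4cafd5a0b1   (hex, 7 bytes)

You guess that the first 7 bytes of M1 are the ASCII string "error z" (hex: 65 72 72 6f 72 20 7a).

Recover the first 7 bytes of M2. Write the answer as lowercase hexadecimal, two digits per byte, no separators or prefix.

d8442fb13dd92d

First, C1 ⊕ C2 = (M1 ⊕ K) ⊕ (M2 ⊕ K) = M1 ⊕ M2, so the key drops out. Then M2 = (M1 ⊕ M2) ⊕ M1 over the first 7 bytes.
byte 0: (1e ⊕ a3) ⊕ 65 = bd ⊕ 65 = d8
byte 1: (7d ⊕ 4b) ⊕ 72 = 36 ⊕ 72 = 44
byte 2: (11 ⊕ 4c) ⊕ 72 = 5d ⊕ 72 = 2f
byte 3: (71 ⊕ af) ⊕ 6f = de ⊕ 6f = b1
byte 4: (9a ⊕ d5) ⊕ 72 = 4f ⊕ 72 = 3d
byte 5: (59 ⊕ a0) ⊕ 20 = f9 ⊕ 20 = d9
byte 6: (e6 ⊕ b1) ⊕ 7a = 57 ⊕ 7a = 2d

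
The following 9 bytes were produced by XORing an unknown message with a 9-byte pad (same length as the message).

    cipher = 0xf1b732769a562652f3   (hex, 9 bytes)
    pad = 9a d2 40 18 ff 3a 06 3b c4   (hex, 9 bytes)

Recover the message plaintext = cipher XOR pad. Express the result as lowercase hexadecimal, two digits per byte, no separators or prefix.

6b65726e656c206937

f1 xor 9a = 6b
b7 xor d2 = 65
32 xor 40 = 72
76 xor 18 = 6e
9a xor ff = 65
56 xor 3a = 6c
26 xor 06 = 20
52 xor 3b = 69
f3 xor c4 = 37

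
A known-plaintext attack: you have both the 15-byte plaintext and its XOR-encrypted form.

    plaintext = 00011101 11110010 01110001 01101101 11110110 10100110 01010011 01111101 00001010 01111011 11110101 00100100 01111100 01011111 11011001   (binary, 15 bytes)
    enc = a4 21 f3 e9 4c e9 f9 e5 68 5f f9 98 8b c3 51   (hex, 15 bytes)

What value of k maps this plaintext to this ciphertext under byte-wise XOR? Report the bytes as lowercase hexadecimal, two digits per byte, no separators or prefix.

b9d38284ba4faa9862240cbcf79c88

Since enc = plaintext ⊕ k, XORing both sides with plaintext gives k = plaintext ⊕ enc.
00011101 ^ 10100100 = 10111001
11110010 ^ 00100001 = 11010011
01110001 ^ 11110011 = 10000010
01101101 ^ 11101001 = 10000100
11110110 ^ 01001100 = 10111010
10100110 ^ 11101001 = 01001111
01010011 ^ 11111001 = 10101010
01111101 ^ 11100101 = 10011000
00001010 ^ 01101000 = 01100010
01111011 ^ 01011111 = 00100100
11110101 ^ 11111001 = 00001100
00100100 ^ 10011000 = 10111100
01111100 ^ 10001011 = 11110111
01011111 ^ 11000011 = 10011100
11011001 ^ 01010001 = 10001000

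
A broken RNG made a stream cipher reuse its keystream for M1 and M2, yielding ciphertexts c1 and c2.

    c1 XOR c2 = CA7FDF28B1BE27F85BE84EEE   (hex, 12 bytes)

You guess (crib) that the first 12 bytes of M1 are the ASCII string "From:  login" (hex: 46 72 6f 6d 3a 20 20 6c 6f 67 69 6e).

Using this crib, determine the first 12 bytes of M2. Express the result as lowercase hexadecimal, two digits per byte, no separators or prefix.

Since c1 ⊕ c2 = M1 ⊕ M2, XORing with the guessed M1 bytes yields the corresponding M2 bytes: M2 = (c1 ⊕ c2) ⊕ M1.
202 xor  70 = 140
127 xor 114 =  13
223 xor 111 = 176
 40 xor 109 =  69
177 xor  58 = 139
190 xor  32 = 158
 39 xor  32 =   7
248 xor 108 = 148
 91 xor 111 =  52
232 xor 103 = 143
 78 xor 105 =  39
238 xor 110 = 128

8c0db0458b9e0794348f2780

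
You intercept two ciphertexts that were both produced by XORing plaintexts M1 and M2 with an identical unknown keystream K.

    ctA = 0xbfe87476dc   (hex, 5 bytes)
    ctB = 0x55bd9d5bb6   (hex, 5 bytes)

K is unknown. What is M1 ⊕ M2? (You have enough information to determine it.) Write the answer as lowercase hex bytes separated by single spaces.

ctA ⊕ ctB = (M1 ⊕ K) ⊕ (M2 ⊕ K) = M1 ⊕ M2 — the shared key cancels under XOR.
bf ⊕ 55 = ea
e8 ⊕ bd = 55
74 ⊕ 9d = e9
76 ⊕ 5b = 2d
dc ⊕ b6 = 6a

ea 55 e9 2d 6a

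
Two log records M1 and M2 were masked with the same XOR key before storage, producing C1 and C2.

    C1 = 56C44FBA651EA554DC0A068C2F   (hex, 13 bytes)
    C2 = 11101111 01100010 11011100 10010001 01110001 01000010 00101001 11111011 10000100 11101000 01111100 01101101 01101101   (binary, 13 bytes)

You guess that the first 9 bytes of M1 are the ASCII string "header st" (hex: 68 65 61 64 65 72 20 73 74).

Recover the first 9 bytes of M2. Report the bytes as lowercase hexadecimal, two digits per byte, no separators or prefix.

d1c3f24f712eacdc2c

First, C1 ⊕ C2 = (M1 ⊕ K) ⊕ (M2 ⊕ K) = M1 ⊕ M2, so the key drops out. Then M2 = (M1 ⊕ M2) ⊕ M1 over the first 9 bytes.
byte 0: (56 xor ef) xor 68 = b9 xor 68 = d1
byte 1: (c4 xor 62) xor 65 = a6 xor 65 = c3
byte 2: (4f xor dc) xor 61 = 93 xor 61 = f2
byte 3: (ba xor 91) xor 64 = 2b xor 64 = 4f
byte 4: (65 xor 71) xor 65 = 14 xor 65 = 71
byte 5: (1e xor 42) xor 72 = 5c xor 72 = 2e
byte 6: (a5 xor 29) xor 20 = 8c xor 20 = ac
byte 7: (54 xor fb) xor 73 = af xor 73 = dc
byte 8: (dc xor 84) xor 74 = 58 xor 74 = 2c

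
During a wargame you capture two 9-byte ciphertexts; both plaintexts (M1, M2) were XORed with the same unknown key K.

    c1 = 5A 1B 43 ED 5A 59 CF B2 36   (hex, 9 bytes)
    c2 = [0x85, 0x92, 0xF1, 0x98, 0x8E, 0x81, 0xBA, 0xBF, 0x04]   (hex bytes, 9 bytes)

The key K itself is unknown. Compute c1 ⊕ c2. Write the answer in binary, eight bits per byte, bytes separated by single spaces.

11011111 10001001 10110010 01110101 11010100 11011000 01110101 00001101 00110010

c1 ⊕ c2 = (M1 ⊕ K) ⊕ (M2 ⊕ K) = M1 ⊕ M2 — the shared key cancels under XOR.
01011010 xor 10000101 = 11011111
00011011 xor 10010010 = 10001001
01000011 xor 11110001 = 10110010
11101101 xor 10011000 = 01110101
01011010 xor 10001110 = 11010100
01011001 xor 10000001 = 11011000
11001111 xor 10111010 = 01110101
10110010 xor 10111111 = 00001101
00110110 xor 00000100 = 00110010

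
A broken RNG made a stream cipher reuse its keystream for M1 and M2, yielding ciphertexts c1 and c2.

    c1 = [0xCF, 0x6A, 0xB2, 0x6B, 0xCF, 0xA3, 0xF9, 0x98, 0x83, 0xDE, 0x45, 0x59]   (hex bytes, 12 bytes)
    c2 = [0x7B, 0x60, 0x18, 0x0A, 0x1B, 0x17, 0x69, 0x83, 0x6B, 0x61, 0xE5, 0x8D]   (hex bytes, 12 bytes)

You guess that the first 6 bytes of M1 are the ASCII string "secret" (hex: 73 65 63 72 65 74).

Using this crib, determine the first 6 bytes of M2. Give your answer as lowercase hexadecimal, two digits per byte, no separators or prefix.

First, c1 ⊕ c2 = (M1 ⊕ K) ⊕ (M2 ⊕ K) = M1 ⊕ M2, so the key drops out. Then M2 = (M1 ⊕ M2) ⊕ M1 over the first 6 bytes.
byte 0: (cf ^ 7b) ^ 73 = b4 ^ 73 = c7
byte 1: (6a ^ 60) ^ 65 = 0a ^ 65 = 6f
byte 2: (b2 ^ 18) ^ 63 = aa ^ 63 = c9
byte 3: (6b ^ 0a) ^ 72 = 61 ^ 72 = 13
byte 4: (cf ^ 1b) ^ 65 = d4 ^ 65 = b1
byte 5: (a3 ^ 17) ^ 74 = b4 ^ 74 = c0

c76fc913b1c0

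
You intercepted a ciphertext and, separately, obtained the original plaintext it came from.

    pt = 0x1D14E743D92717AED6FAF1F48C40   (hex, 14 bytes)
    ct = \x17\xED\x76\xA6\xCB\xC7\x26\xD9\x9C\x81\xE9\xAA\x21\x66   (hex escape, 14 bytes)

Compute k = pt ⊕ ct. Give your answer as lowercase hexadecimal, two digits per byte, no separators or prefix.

0af991e512e031774a7b185ead26

Since ct = pt ⊕ k, XORing both sides with pt gives k = pt ⊕ ct.
1d ⊕ 17 = 0a
14 ⊕ ed = f9
e7 ⊕ 76 = 91
43 ⊕ a6 = e5
d9 ⊕ cb = 12
27 ⊕ c7 = e0
17 ⊕ 26 = 31
ae ⊕ d9 = 77
d6 ⊕ 9c = 4a
fa ⊕ 81 = 7b
f1 ⊕ e9 = 18
f4 ⊕ aa = 5e
8c ⊕ 21 = ad
40 ⊕ 66 = 26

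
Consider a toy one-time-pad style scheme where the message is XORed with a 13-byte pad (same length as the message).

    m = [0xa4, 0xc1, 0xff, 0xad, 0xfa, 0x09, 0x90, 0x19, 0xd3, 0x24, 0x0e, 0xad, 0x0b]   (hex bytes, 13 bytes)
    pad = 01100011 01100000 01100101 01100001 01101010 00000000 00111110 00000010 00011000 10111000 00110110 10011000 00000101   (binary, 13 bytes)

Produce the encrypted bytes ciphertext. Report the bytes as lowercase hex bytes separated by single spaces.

c7 a1 9a cc 90 09 ae 1b cb 9c 38 35 0e

XOR is its own inverse, so applying the key byte-wise gives the result directly.
10100100 ^ 01100011 = 11000111
11000001 ^ 01100000 = 10100001
11111111 ^ 01100101 = 10011010
10101101 ^ 01100001 = 11001100
11111010 ^ 01101010 = 10010000
00001001 ^ 00000000 = 00001001
10010000 ^ 00111110 = 10101110
00011001 ^ 00000010 = 00011011
11010011 ^ 00011000 = 11001011
00100100 ^ 10111000 = 10011100
00001110 ^ 00110110 = 00111000
10101101 ^ 10011000 = 00110101
00001011 ^ 00000101 = 00001110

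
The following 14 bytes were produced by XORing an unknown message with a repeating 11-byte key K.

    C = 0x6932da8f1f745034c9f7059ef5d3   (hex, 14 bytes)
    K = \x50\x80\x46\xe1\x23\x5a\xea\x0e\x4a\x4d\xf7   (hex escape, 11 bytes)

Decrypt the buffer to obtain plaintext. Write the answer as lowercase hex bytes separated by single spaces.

39 b2 9c 6e 3c 2e ba 3a 83 ba f2 ce 75 95

The 11-byte key repeats, so the effective keystream is 50 80 46 e1 23 5a ea 0e 4a 4d f7 50 80 46.
byte 0: 69 XOR 50 = 39
byte 1: 32 XOR 80 = b2
byte 2: da XOR 46 = 9c
byte 3: 8f XOR e1 = 6e
byte 4: 1f XOR 23 = 3c
byte 5: 74 XOR 5a = 2e
byte 6: 50 XOR ea = ba
byte 7: 34 XOR 0e = 3a
byte 8: c9 XOR 4a = 83
byte 9: f7 XOR 4d = ba
byte 10: 05 XOR f7 = f2
byte 11: 9e XOR 50 = ce
byte 12: f5 XOR 80 = 75
byte 13: d3 XOR 46 = 95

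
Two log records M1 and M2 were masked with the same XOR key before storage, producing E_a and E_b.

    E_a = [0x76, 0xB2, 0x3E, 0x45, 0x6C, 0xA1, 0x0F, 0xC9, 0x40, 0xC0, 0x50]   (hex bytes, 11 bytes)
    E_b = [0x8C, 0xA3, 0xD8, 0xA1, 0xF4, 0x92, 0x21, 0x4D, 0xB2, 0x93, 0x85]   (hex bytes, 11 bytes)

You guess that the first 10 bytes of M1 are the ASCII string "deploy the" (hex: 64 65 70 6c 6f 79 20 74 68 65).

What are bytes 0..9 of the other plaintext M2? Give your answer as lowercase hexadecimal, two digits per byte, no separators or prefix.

First, E_a ⊕ E_b = (M1 ⊕ K) ⊕ (M2 ⊕ K) = M1 ⊕ M2, so the key drops out. Then M2 = (M1 ⊕ M2) ⊕ M1 over the first 10 bytes.
byte 0: (76 xor 8c) xor 64 = fa xor 64 = 9e
byte 1: (b2 xor a3) xor 65 = 11 xor 65 = 74
byte 2: (3e xor d8) xor 70 = e6 xor 70 = 96
byte 3: (45 xor a1) xor 6c = e4 xor 6c = 88
byte 4: (6c xor f4) xor 6f = 98 xor 6f = f7
byte 5: (a1 xor 92) xor 79 = 33 xor 79 = 4a
byte 6: (0f xor 21) xor 20 = 2e xor 20 = 0e
byte 7: (c9 xor 4d) xor 74 = 84 xor 74 = f0
byte 8: (40 xor b2) xor 68 = f2 xor 68 = 9a
byte 9: (c0 xor 93) xor 65 = 53 xor 65 = 36

9e749688f74a0ef09a36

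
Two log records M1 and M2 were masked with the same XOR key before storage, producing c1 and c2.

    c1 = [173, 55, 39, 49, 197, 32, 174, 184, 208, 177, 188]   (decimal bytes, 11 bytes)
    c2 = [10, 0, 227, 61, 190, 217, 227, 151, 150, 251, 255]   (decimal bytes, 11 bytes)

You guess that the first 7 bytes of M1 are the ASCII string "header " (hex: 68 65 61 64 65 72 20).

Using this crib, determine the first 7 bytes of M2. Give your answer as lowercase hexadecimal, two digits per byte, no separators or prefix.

cf52a5681e8b6d

First, c1 ⊕ c2 = (M1 ⊕ K) ⊕ (M2 ⊕ K) = M1 ⊕ M2, so the key drops out. Then M2 = (M1 ⊕ M2) ⊕ M1 over the first 7 bytes.
byte 0: (ad XOR 0a) XOR 68 = a7 XOR 68 = cf
byte 1: (37 XOR 00) XOR 65 = 37 XOR 65 = 52
byte 2: (27 XOR e3) XOR 61 = c4 XOR 61 = a5
byte 3: (31 XOR 3d) XOR 64 = 0c XOR 64 = 68
byte 4: (c5 XOR be) XOR 65 = 7b XOR 65 = 1e
byte 5: (20 XOR d9) XOR 72 = f9 XOR 72 = 8b
byte 6: (ae XOR e3) XOR 20 = 4d XOR 20 = 6d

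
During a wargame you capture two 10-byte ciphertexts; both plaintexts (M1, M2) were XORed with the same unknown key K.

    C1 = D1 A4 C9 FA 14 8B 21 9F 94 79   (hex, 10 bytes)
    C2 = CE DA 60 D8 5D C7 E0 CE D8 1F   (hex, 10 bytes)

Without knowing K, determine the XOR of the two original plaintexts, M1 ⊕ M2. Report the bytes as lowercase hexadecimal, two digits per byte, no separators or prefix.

1f7ea922494cc1514c66

C1 ⊕ C2 = (M1 ⊕ K) ⊕ (M2 ⊕ K) = M1 ⊕ M2 — the shared key cancels under XOR.
11010001 XOR 11001110 = 00011111
10100100 XOR 11011010 = 01111110
11001001 XOR 01100000 = 10101001
11111010 XOR 11011000 = 00100010
00010100 XOR 01011101 = 01001001
10001011 XOR 11000111 = 01001100
00100001 XOR 11100000 = 11000001
10011111 XOR 11001110 = 01010001
10010100 XOR 11011000 = 01001100
01111001 XOR 00011111 = 01100110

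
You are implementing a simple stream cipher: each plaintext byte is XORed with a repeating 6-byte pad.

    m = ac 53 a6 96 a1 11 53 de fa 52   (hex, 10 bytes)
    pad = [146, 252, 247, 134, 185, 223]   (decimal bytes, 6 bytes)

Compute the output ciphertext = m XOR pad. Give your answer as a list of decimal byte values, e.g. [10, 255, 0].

[62, 175, 81, 16, 24, 206, 193, 34, 13, 212]

The 6-byte key repeats, so the effective keystream is 92 fc f7 86 b9 df 92 fc f7 86.
byte 0: ac XOR 92 = 3e
byte 1: 53 XOR fc = af
byte 2: a6 XOR f7 = 51
byte 3: 96 XOR 86 = 10
byte 4: a1 XOR b9 = 18
byte 5: 11 XOR df = ce
byte 6: 53 XOR 92 = c1
byte 7: de XOR fc = 22
byte 8: fa XOR f7 = 0d
byte 9: 52 XOR 86 = d4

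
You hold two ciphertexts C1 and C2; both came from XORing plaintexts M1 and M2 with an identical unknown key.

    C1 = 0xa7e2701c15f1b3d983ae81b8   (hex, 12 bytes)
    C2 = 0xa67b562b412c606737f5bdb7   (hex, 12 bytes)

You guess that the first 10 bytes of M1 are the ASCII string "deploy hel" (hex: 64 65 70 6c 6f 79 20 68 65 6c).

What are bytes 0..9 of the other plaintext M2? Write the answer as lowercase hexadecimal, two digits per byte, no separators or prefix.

First, C1 ⊕ C2 = (M1 ⊕ K) ⊕ (M2 ⊕ K) = M1 ⊕ M2, so the key drops out. Then M2 = (M1 ⊕ M2) ⊕ M1 over the first 10 bytes.
byte 0: (a7 XOR a6) XOR 64 = 01 XOR 64 = 65
byte 1: (e2 XOR 7b) XOR 65 = 99 XOR 65 = fc
byte 2: (70 XOR 56) XOR 70 = 26 XOR 70 = 56
byte 3: (1c XOR 2b) XOR 6c = 37 XOR 6c = 5b
byte 4: (15 XOR 41) XOR 6f = 54 XOR 6f = 3b
byte 5: (f1 XOR 2c) XOR 79 = dd XOR 79 = a4
byte 6: (b3 XOR 60) XOR 20 = d3 XOR 20 = f3
byte 7: (d9 XOR 67) XOR 68 = be XOR 68 = d6
byte 8: (83 XOR 37) XOR 65 = b4 XOR 65 = d1
byte 9: (ae XOR f5) XOR 6c = 5b XOR 6c = 37

65fc565b3ba4f3d6d137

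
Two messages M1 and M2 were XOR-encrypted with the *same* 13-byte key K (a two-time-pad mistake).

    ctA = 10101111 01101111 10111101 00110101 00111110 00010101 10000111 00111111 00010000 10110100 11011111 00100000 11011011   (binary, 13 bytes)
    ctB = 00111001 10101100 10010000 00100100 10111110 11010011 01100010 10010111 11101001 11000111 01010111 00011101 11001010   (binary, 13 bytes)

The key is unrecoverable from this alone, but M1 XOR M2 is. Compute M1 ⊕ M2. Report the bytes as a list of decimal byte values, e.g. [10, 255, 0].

ctA ⊕ ctB = (M1 ⊕ K) ⊕ (M2 ⊕ K) = M1 ⊕ M2 — the shared key cancels under XOR.
byte 0: af ^ 39 = 96
byte 1: 6f ^ ac = c3
byte 2: bd ^ 90 = 2d
byte 3: 35 ^ 24 = 11
byte 4: 3e ^ be = 80
byte 5: 15 ^ d3 = c6
byte 6: 87 ^ 62 = e5
byte 7: 3f ^ 97 = a8
byte 8: 10 ^ e9 = f9
byte 9: b4 ^ c7 = 73
byte 10: df ^ 57 = 88
byte 11: 20 ^ 1d = 3d
byte 12: db ^ ca = 11

[150, 195, 45, 17, 128, 198, 229, 168, 249, 115, 136, 61, 17]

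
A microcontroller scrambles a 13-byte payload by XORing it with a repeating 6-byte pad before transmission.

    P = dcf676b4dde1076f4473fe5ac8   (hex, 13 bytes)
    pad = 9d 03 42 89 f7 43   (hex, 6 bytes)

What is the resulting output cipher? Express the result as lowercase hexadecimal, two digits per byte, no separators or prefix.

The 6-byte key repeats, so the effective keystream is 9d 03 42 89 f7 43 9d 03 42 89 f7 43 9d.
byte 0: 220 XOR 157 =  65
byte 1: 246 XOR   3 = 245
byte 2: 118 XOR  66 =  52
byte 3: 180 XOR 137 =  61
byte 4: 221 XOR 247 =  42
byte 5: 225 XOR  67 = 162
byte 6:   7 XOR 157 = 154
byte 7: 111 XOR   3 = 108
byte 8:  68 XOR  66 =   6
byte 9: 115 XOR 137 = 250
byte 10: 254 XOR 247 =   9
byte 11:  90 XOR  67 =  25
byte 12: 200 XOR 157 =  85

41f5343d2aa29a6c06fa091955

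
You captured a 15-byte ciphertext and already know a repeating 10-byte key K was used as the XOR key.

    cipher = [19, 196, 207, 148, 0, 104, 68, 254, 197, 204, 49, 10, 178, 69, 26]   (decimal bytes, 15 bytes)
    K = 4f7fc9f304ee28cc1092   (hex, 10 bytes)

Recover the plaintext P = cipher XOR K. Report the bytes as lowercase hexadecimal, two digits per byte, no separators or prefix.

5cbb066704866c32d55e7e757bb61e

The 10-byte key repeats, so the effective keystream is 4f 7f c9 f3 04 ee 28 cc 10 92 4f 7f c9 f3 04.
byte 0: 00010011 ^ 01001111 = 01011100
byte 1: 11000100 ^ 01111111 = 10111011
byte 2: 11001111 ^ 11001001 = 00000110
byte 3: 10010100 ^ 11110011 = 01100111
byte 4: 00000000 ^ 00000100 = 00000100
byte 5: 01101000 ^ 11101110 = 10000110
byte 6: 01000100 ^ 00101000 = 01101100
byte 7: 11111110 ^ 11001100 = 00110010
byte 8: 11000101 ^ 00010000 = 11010101
byte 9: 11001100 ^ 10010010 = 01011110
byte 10: 00110001 ^ 01001111 = 01111110
byte 11: 00001010 ^ 01111111 = 01110101
byte 12: 10110010 ^ 11001001 = 01111011
byte 13: 01000101 ^ 11110011 = 10110110
byte 14: 00011010 ^ 00000100 = 00011110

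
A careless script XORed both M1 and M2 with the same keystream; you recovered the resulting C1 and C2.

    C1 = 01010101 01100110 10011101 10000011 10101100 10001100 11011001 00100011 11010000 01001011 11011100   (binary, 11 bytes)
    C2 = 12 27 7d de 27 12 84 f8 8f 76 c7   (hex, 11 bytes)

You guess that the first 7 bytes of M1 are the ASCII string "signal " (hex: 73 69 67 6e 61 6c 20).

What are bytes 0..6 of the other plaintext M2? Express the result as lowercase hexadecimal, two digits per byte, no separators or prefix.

First, C1 ⊕ C2 = (M1 ⊕ K) ⊕ (M2 ⊕ K) = M1 ⊕ M2, so the key drops out. Then M2 = (M1 ⊕ M2) ⊕ M1 over the first 7 bytes.
byte 0: (55 XOR 12) XOR 73 = 47 XOR 73 = 34
byte 1: (66 XOR 27) XOR 69 = 41 XOR 69 = 28
byte 2: (9d XOR 7d) XOR 67 = e0 XOR 67 = 87
byte 3: (83 XOR de) XOR 6e = 5d XOR 6e = 33
byte 4: (ac XOR 27) XOR 61 = 8b XOR 61 = ea
byte 5: (8c XOR 12) XOR 6c = 9e XOR 6c = f2
byte 6: (d9 XOR 84) XOR 20 = 5d XOR 20 = 7d

34288733eaf27d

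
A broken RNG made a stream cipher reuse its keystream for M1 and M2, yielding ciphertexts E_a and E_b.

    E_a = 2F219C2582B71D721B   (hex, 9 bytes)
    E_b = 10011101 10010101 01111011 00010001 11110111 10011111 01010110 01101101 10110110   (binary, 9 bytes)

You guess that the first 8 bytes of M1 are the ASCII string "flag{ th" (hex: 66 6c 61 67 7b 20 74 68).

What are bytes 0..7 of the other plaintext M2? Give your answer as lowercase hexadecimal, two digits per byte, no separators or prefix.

d4d886530e083f77

First, E_a ⊕ E_b = (M1 ⊕ K) ⊕ (M2 ⊕ K) = M1 ⊕ M2, so the key drops out. Then M2 = (M1 ⊕ M2) ⊕ M1 over the first 8 bytes.
byte 0: (2f XOR 9d) XOR 66 = b2 XOR 66 = d4
byte 1: (21 XOR 95) XOR 6c = b4 XOR 6c = d8
byte 2: (9c XOR 7b) XOR 61 = e7 XOR 61 = 86
byte 3: (25 XOR 11) XOR 67 = 34 XOR 67 = 53
byte 4: (82 XOR f7) XOR 7b = 75 XOR 7b = 0e
byte 5: (b7 XOR 9f) XOR 20 = 28 XOR 20 = 08
byte 6: (1d XOR 56) XOR 74 = 4b XOR 74 = 3f
byte 7: (72 XOR 6d) XOR 68 = 1f XOR 68 = 77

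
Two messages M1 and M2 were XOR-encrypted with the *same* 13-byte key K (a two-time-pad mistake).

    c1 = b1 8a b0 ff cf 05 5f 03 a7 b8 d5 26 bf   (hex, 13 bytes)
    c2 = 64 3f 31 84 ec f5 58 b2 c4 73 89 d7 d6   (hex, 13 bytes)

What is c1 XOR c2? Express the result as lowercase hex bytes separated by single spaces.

d5 b5 81 7b 23 f0 07 b1 63 cb 5c f1 69

c1 ⊕ c2 = (M1 ⊕ K) ⊕ (M2 ⊕ K) = M1 ⊕ M2 — the shared key cancels under XOR.
b1 XOR 64 = d5
8a XOR 3f = b5
b0 XOR 31 = 81
ff XOR 84 = 7b
cf XOR ec = 23
05 XOR f5 = f0
5f XOR 58 = 07
03 XOR b2 = b1
a7 XOR c4 = 63
b8 XOR 73 = cb
d5 XOR 89 = 5c
26 XOR d7 = f1
bf XOR d6 = 69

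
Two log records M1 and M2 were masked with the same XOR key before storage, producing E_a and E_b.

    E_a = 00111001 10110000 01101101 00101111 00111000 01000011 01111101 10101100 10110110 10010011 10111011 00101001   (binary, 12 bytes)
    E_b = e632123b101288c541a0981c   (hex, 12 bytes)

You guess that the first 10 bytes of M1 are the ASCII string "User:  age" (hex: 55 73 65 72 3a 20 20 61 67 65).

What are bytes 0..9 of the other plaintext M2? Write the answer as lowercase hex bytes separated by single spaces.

8a f1 1a 66 12 71 d5 08 90 56

First, E_a ⊕ E_b = (M1 ⊕ K) ⊕ (M2 ⊕ K) = M1 ⊕ M2, so the key drops out. Then M2 = (M1 ⊕ M2) ⊕ M1 over the first 10 bytes.
byte 0: (39 XOR e6) XOR 55 = df XOR 55 = 8a
byte 1: (b0 XOR 32) XOR 73 = 82 XOR 73 = f1
byte 2: (6d XOR 12) XOR 65 = 7f XOR 65 = 1a
byte 3: (2f XOR 3b) XOR 72 = 14 XOR 72 = 66
byte 4: (38 XOR 10) XOR 3a = 28 XOR 3a = 12
byte 5: (43 XOR 12) XOR 20 = 51 XOR 20 = 71
byte 6: (7d XOR 88) XOR 20 = f5 XOR 20 = d5
byte 7: (ac XOR c5) XOR 61 = 69 XOR 61 = 08
byte 8: (b6 XOR 41) XOR 67 = f7 XOR 67 = 90
byte 9: (93 XOR a0) XOR 65 = 33 XOR 65 = 56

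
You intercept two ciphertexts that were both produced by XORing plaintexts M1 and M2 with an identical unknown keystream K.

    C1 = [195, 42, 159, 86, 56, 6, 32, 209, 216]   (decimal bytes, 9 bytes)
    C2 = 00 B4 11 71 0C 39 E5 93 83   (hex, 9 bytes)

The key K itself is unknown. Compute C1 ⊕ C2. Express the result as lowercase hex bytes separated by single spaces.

c3 9e 8e 27 34 3f c5 42 5b

C1 ⊕ C2 = (M1 ⊕ K) ⊕ (M2 ⊕ K) = M1 ⊕ M2 — the shared key cancels under XOR.
byte 0: 195 xor   0 = 195
byte 1:  42 xor 180 = 158
byte 2: 159 xor  17 = 142
byte 3:  86 xor 113 =  39
byte 4:  56 xor  12 =  52
byte 5:   6 xor  57 =  63
byte 6:  32 xor 229 = 197
byte 7: 209 xor 147 =  66
byte 8: 216 xor 131 =  91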